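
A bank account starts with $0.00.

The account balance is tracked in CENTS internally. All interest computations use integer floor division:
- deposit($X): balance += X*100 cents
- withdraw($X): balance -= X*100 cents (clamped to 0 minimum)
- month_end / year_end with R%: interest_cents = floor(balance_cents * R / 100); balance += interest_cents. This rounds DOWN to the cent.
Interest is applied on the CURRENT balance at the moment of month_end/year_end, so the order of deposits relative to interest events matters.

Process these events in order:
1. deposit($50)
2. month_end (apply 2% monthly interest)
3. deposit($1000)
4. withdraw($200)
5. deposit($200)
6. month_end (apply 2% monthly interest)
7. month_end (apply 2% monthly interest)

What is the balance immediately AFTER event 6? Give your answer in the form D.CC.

After 1 (deposit($50)): balance=$50.00 total_interest=$0.00
After 2 (month_end (apply 2% monthly interest)): balance=$51.00 total_interest=$1.00
After 3 (deposit($1000)): balance=$1051.00 total_interest=$1.00
After 4 (withdraw($200)): balance=$851.00 total_interest=$1.00
After 5 (deposit($200)): balance=$1051.00 total_interest=$1.00
After 6 (month_end (apply 2% monthly interest)): balance=$1072.02 total_interest=$22.02

Answer: 1072.02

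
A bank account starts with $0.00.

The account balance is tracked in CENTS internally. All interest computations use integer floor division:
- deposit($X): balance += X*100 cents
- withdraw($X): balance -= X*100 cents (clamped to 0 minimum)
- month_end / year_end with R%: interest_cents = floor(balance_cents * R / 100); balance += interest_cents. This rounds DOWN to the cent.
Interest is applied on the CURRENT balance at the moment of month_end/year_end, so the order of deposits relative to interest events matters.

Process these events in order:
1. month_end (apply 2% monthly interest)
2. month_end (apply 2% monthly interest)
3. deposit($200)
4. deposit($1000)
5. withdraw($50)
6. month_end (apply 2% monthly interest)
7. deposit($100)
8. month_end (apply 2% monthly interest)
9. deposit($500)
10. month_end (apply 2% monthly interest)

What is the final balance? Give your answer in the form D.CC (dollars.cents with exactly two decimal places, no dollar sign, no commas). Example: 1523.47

Answer: 1834.42

Derivation:
After 1 (month_end (apply 2% monthly interest)): balance=$0.00 total_interest=$0.00
After 2 (month_end (apply 2% monthly interest)): balance=$0.00 total_interest=$0.00
After 3 (deposit($200)): balance=$200.00 total_interest=$0.00
After 4 (deposit($1000)): balance=$1200.00 total_interest=$0.00
After 5 (withdraw($50)): balance=$1150.00 total_interest=$0.00
After 6 (month_end (apply 2% monthly interest)): balance=$1173.00 total_interest=$23.00
After 7 (deposit($100)): balance=$1273.00 total_interest=$23.00
After 8 (month_end (apply 2% monthly interest)): balance=$1298.46 total_interest=$48.46
After 9 (deposit($500)): balance=$1798.46 total_interest=$48.46
After 10 (month_end (apply 2% monthly interest)): balance=$1834.42 total_interest=$84.42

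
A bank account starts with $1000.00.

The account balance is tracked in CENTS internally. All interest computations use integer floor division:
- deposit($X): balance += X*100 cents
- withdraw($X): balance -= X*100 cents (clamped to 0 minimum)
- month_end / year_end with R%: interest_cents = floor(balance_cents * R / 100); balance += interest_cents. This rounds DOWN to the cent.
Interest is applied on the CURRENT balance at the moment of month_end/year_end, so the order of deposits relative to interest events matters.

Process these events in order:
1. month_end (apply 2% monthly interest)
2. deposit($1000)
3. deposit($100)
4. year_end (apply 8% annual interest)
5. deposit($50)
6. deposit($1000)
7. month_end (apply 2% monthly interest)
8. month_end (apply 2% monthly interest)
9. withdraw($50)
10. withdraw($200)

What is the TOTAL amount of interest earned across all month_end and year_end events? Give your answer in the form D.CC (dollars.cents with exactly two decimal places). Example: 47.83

After 1 (month_end (apply 2% monthly interest)): balance=$1020.00 total_interest=$20.00
After 2 (deposit($1000)): balance=$2020.00 total_interest=$20.00
After 3 (deposit($100)): balance=$2120.00 total_interest=$20.00
After 4 (year_end (apply 8% annual interest)): balance=$2289.60 total_interest=$189.60
After 5 (deposit($50)): balance=$2339.60 total_interest=$189.60
After 6 (deposit($1000)): balance=$3339.60 total_interest=$189.60
After 7 (month_end (apply 2% monthly interest)): balance=$3406.39 total_interest=$256.39
After 8 (month_end (apply 2% monthly interest)): balance=$3474.51 total_interest=$324.51
After 9 (withdraw($50)): balance=$3424.51 total_interest=$324.51
After 10 (withdraw($200)): balance=$3224.51 total_interest=$324.51

Answer: 324.51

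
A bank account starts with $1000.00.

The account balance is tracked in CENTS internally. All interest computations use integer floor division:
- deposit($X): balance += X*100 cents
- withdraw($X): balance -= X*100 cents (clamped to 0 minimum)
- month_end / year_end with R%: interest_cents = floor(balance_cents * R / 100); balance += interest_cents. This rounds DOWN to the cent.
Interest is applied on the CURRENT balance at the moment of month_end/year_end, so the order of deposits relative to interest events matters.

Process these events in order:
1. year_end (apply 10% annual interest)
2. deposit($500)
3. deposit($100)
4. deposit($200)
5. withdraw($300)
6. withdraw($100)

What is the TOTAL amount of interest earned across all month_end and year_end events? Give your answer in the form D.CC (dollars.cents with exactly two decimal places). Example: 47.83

After 1 (year_end (apply 10% annual interest)): balance=$1100.00 total_interest=$100.00
After 2 (deposit($500)): balance=$1600.00 total_interest=$100.00
After 3 (deposit($100)): balance=$1700.00 total_interest=$100.00
After 4 (deposit($200)): balance=$1900.00 total_interest=$100.00
After 5 (withdraw($300)): balance=$1600.00 total_interest=$100.00
After 6 (withdraw($100)): balance=$1500.00 total_interest=$100.00

Answer: 100.00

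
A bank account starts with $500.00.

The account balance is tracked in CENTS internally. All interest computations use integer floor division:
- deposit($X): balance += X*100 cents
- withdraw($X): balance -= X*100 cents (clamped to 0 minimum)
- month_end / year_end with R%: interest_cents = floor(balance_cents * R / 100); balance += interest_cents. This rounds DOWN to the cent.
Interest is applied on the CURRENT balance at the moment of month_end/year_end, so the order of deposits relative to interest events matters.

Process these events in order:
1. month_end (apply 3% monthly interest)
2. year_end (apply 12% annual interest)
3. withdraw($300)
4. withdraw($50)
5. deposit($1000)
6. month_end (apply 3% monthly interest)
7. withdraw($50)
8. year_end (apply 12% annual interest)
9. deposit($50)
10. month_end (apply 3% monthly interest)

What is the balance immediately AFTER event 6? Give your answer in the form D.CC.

After 1 (month_end (apply 3% monthly interest)): balance=$515.00 total_interest=$15.00
After 2 (year_end (apply 12% annual interest)): balance=$576.80 total_interest=$76.80
After 3 (withdraw($300)): balance=$276.80 total_interest=$76.80
After 4 (withdraw($50)): balance=$226.80 total_interest=$76.80
After 5 (deposit($1000)): balance=$1226.80 total_interest=$76.80
After 6 (month_end (apply 3% monthly interest)): balance=$1263.60 total_interest=$113.60

Answer: 1263.60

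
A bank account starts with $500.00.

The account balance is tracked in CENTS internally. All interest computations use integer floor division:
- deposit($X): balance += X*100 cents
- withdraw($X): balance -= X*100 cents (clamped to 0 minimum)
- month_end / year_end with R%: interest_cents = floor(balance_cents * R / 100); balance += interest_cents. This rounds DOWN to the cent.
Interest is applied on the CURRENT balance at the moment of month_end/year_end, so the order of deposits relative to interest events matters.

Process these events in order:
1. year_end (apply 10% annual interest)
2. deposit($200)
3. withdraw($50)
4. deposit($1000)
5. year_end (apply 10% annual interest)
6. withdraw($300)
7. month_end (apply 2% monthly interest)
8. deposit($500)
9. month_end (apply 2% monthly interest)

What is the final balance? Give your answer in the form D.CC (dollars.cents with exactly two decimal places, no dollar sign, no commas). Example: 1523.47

Answer: 2143.42

Derivation:
After 1 (year_end (apply 10% annual interest)): balance=$550.00 total_interest=$50.00
After 2 (deposit($200)): balance=$750.00 total_interest=$50.00
After 3 (withdraw($50)): balance=$700.00 total_interest=$50.00
After 4 (deposit($1000)): balance=$1700.00 total_interest=$50.00
After 5 (year_end (apply 10% annual interest)): balance=$1870.00 total_interest=$220.00
After 6 (withdraw($300)): balance=$1570.00 total_interest=$220.00
After 7 (month_end (apply 2% monthly interest)): balance=$1601.40 total_interest=$251.40
After 8 (deposit($500)): balance=$2101.40 total_interest=$251.40
After 9 (month_end (apply 2% monthly interest)): balance=$2143.42 total_interest=$293.42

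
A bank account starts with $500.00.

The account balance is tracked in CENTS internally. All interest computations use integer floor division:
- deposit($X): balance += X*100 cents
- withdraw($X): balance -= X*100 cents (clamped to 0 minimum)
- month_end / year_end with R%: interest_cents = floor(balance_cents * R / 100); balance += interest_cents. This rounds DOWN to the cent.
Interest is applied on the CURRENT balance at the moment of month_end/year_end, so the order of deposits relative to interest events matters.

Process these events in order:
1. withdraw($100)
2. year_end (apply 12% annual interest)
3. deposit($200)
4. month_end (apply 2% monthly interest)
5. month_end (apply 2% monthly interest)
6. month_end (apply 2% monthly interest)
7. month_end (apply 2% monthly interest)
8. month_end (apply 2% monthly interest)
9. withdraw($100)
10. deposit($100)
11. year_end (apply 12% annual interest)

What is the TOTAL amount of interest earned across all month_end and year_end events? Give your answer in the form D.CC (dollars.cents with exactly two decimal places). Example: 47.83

After 1 (withdraw($100)): balance=$400.00 total_interest=$0.00
After 2 (year_end (apply 12% annual interest)): balance=$448.00 total_interest=$48.00
After 3 (deposit($200)): balance=$648.00 total_interest=$48.00
After 4 (month_end (apply 2% monthly interest)): balance=$660.96 total_interest=$60.96
After 5 (month_end (apply 2% monthly interest)): balance=$674.17 total_interest=$74.17
After 6 (month_end (apply 2% monthly interest)): balance=$687.65 total_interest=$87.65
After 7 (month_end (apply 2% monthly interest)): balance=$701.40 total_interest=$101.40
After 8 (month_end (apply 2% monthly interest)): balance=$715.42 total_interest=$115.42
After 9 (withdraw($100)): balance=$615.42 total_interest=$115.42
After 10 (deposit($100)): balance=$715.42 total_interest=$115.42
After 11 (year_end (apply 12% annual interest)): balance=$801.27 total_interest=$201.27

Answer: 201.27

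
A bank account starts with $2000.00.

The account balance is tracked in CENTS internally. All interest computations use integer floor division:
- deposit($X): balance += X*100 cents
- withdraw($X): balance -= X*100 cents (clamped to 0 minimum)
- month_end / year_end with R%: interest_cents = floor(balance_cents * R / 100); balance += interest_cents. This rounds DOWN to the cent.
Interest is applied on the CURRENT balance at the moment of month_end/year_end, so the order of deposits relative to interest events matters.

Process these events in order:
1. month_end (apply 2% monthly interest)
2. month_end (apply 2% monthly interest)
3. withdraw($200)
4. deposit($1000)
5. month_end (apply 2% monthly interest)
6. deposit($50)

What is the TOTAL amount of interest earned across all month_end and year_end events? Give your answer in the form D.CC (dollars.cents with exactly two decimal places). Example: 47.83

Answer: 138.41

Derivation:
After 1 (month_end (apply 2% monthly interest)): balance=$2040.00 total_interest=$40.00
After 2 (month_end (apply 2% monthly interest)): balance=$2080.80 total_interest=$80.80
After 3 (withdraw($200)): balance=$1880.80 total_interest=$80.80
After 4 (deposit($1000)): balance=$2880.80 total_interest=$80.80
After 5 (month_end (apply 2% monthly interest)): balance=$2938.41 total_interest=$138.41
After 6 (deposit($50)): balance=$2988.41 total_interest=$138.41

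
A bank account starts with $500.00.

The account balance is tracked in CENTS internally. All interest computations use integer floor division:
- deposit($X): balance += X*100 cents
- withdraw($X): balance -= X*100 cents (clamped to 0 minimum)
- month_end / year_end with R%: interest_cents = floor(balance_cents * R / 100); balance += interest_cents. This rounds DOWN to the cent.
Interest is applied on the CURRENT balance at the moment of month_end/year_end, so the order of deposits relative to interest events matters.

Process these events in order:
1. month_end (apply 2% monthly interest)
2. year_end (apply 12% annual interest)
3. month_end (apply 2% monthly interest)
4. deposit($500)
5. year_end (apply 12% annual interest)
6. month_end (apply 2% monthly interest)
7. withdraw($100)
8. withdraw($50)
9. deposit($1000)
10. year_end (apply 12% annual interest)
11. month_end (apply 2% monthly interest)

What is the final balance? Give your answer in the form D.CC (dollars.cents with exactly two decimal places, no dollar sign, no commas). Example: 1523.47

Answer: 2383.93

Derivation:
After 1 (month_end (apply 2% monthly interest)): balance=$510.00 total_interest=$10.00
After 2 (year_end (apply 12% annual interest)): balance=$571.20 total_interest=$71.20
After 3 (month_end (apply 2% monthly interest)): balance=$582.62 total_interest=$82.62
After 4 (deposit($500)): balance=$1082.62 total_interest=$82.62
After 5 (year_end (apply 12% annual interest)): balance=$1212.53 total_interest=$212.53
After 6 (month_end (apply 2% monthly interest)): balance=$1236.78 total_interest=$236.78
After 7 (withdraw($100)): balance=$1136.78 total_interest=$236.78
After 8 (withdraw($50)): balance=$1086.78 total_interest=$236.78
After 9 (deposit($1000)): balance=$2086.78 total_interest=$236.78
After 10 (year_end (apply 12% annual interest)): balance=$2337.19 total_interest=$487.19
After 11 (month_end (apply 2% monthly interest)): balance=$2383.93 total_interest=$533.93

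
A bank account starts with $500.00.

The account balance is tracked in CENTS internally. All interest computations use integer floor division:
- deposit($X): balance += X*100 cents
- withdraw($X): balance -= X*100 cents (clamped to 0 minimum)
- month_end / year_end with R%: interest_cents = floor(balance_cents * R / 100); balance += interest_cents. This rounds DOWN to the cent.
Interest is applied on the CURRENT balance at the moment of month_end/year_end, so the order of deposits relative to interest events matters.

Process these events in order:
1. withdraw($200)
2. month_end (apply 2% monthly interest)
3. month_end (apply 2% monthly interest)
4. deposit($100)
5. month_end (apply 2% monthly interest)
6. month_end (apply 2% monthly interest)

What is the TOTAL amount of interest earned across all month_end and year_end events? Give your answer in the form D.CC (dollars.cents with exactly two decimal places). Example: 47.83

Answer: 28.76

Derivation:
After 1 (withdraw($200)): balance=$300.00 total_interest=$0.00
After 2 (month_end (apply 2% monthly interest)): balance=$306.00 total_interest=$6.00
After 3 (month_end (apply 2% monthly interest)): balance=$312.12 total_interest=$12.12
After 4 (deposit($100)): balance=$412.12 total_interest=$12.12
After 5 (month_end (apply 2% monthly interest)): balance=$420.36 total_interest=$20.36
After 6 (month_end (apply 2% monthly interest)): balance=$428.76 total_interest=$28.76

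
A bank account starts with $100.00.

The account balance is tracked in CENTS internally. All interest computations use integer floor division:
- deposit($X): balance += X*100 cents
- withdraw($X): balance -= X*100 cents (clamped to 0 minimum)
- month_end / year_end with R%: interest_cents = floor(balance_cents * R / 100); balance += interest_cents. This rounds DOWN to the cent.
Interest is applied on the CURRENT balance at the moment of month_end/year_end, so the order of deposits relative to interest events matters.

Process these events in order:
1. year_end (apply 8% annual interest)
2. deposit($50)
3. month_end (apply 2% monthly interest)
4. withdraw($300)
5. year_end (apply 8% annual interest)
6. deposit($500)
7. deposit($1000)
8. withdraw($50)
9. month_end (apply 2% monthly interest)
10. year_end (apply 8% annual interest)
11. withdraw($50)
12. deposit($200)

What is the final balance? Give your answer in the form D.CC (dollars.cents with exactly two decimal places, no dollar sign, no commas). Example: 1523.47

Answer: 1747.32

Derivation:
After 1 (year_end (apply 8% annual interest)): balance=$108.00 total_interest=$8.00
After 2 (deposit($50)): balance=$158.00 total_interest=$8.00
After 3 (month_end (apply 2% monthly interest)): balance=$161.16 total_interest=$11.16
After 4 (withdraw($300)): balance=$0.00 total_interest=$11.16
After 5 (year_end (apply 8% annual interest)): balance=$0.00 total_interest=$11.16
After 6 (deposit($500)): balance=$500.00 total_interest=$11.16
After 7 (deposit($1000)): balance=$1500.00 total_interest=$11.16
After 8 (withdraw($50)): balance=$1450.00 total_interest=$11.16
After 9 (month_end (apply 2% monthly interest)): balance=$1479.00 total_interest=$40.16
After 10 (year_end (apply 8% annual interest)): balance=$1597.32 total_interest=$158.48
After 11 (withdraw($50)): balance=$1547.32 total_interest=$158.48
After 12 (deposit($200)): balance=$1747.32 total_interest=$158.48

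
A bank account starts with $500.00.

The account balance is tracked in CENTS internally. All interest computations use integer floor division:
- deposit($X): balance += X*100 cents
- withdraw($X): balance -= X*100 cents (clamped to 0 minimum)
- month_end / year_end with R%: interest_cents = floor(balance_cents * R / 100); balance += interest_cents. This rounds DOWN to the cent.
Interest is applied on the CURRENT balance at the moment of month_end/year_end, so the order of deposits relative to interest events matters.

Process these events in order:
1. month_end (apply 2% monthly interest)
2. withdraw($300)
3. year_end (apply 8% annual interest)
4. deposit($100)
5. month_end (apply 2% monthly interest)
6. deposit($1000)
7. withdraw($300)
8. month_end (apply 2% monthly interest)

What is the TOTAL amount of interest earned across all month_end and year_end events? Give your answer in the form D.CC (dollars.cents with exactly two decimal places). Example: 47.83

Answer: 53.99

Derivation:
After 1 (month_end (apply 2% monthly interest)): balance=$510.00 total_interest=$10.00
After 2 (withdraw($300)): balance=$210.00 total_interest=$10.00
After 3 (year_end (apply 8% annual interest)): balance=$226.80 total_interest=$26.80
After 4 (deposit($100)): balance=$326.80 total_interest=$26.80
After 5 (month_end (apply 2% monthly interest)): balance=$333.33 total_interest=$33.33
After 6 (deposit($1000)): balance=$1333.33 total_interest=$33.33
After 7 (withdraw($300)): balance=$1033.33 total_interest=$33.33
After 8 (month_end (apply 2% monthly interest)): balance=$1053.99 total_interest=$53.99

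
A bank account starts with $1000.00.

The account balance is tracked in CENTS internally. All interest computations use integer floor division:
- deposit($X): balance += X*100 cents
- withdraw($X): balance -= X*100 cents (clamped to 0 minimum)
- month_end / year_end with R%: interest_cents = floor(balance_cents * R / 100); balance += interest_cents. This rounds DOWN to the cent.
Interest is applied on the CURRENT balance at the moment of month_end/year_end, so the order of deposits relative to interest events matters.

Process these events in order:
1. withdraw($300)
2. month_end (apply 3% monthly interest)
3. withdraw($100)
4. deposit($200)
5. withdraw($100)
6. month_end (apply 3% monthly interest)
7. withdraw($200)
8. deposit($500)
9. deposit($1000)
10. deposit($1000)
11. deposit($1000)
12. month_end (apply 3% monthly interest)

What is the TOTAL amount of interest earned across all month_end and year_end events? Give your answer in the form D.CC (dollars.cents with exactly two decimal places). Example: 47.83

Answer: 163.90

Derivation:
After 1 (withdraw($300)): balance=$700.00 total_interest=$0.00
After 2 (month_end (apply 3% monthly interest)): balance=$721.00 total_interest=$21.00
After 3 (withdraw($100)): balance=$621.00 total_interest=$21.00
After 4 (deposit($200)): balance=$821.00 total_interest=$21.00
After 5 (withdraw($100)): balance=$721.00 total_interest=$21.00
After 6 (month_end (apply 3% monthly interest)): balance=$742.63 total_interest=$42.63
After 7 (withdraw($200)): balance=$542.63 total_interest=$42.63
After 8 (deposit($500)): balance=$1042.63 total_interest=$42.63
After 9 (deposit($1000)): balance=$2042.63 total_interest=$42.63
After 10 (deposit($1000)): balance=$3042.63 total_interest=$42.63
After 11 (deposit($1000)): balance=$4042.63 total_interest=$42.63
After 12 (month_end (apply 3% monthly interest)): balance=$4163.90 total_interest=$163.90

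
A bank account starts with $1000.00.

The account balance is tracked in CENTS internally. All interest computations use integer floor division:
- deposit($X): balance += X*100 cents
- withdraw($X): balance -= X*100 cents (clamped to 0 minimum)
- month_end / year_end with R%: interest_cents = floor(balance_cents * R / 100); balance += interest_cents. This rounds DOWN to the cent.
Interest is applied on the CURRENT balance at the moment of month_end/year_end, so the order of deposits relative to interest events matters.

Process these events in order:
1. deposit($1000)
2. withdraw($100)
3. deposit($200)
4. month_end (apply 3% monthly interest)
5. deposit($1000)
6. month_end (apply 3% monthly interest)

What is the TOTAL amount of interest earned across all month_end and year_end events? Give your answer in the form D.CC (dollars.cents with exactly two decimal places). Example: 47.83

After 1 (deposit($1000)): balance=$2000.00 total_interest=$0.00
After 2 (withdraw($100)): balance=$1900.00 total_interest=$0.00
After 3 (deposit($200)): balance=$2100.00 total_interest=$0.00
After 4 (month_end (apply 3% monthly interest)): balance=$2163.00 total_interest=$63.00
After 5 (deposit($1000)): balance=$3163.00 total_interest=$63.00
After 6 (month_end (apply 3% monthly interest)): balance=$3257.89 total_interest=$157.89

Answer: 157.89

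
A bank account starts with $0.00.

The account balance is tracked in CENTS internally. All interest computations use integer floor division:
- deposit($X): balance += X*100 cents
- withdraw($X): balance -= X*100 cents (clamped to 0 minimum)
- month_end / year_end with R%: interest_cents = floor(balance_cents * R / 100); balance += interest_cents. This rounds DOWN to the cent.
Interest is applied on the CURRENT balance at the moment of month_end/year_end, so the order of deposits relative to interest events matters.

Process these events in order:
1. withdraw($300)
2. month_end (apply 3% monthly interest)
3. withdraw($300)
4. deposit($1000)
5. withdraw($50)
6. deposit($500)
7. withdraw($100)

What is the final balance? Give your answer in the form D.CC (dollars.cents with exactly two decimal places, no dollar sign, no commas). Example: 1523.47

After 1 (withdraw($300)): balance=$0.00 total_interest=$0.00
After 2 (month_end (apply 3% monthly interest)): balance=$0.00 total_interest=$0.00
After 3 (withdraw($300)): balance=$0.00 total_interest=$0.00
After 4 (deposit($1000)): balance=$1000.00 total_interest=$0.00
After 5 (withdraw($50)): balance=$950.00 total_interest=$0.00
After 6 (deposit($500)): balance=$1450.00 total_interest=$0.00
After 7 (withdraw($100)): balance=$1350.00 total_interest=$0.00

Answer: 1350.00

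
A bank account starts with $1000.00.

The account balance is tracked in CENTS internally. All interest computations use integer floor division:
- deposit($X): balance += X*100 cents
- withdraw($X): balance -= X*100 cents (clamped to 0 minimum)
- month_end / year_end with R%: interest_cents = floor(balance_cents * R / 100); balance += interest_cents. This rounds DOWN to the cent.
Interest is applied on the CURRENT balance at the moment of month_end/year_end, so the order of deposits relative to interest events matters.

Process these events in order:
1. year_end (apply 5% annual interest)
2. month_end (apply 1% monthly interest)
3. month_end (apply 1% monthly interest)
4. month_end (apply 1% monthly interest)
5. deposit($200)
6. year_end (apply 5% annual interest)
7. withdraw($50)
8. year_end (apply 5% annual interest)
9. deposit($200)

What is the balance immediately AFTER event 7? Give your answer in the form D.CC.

After 1 (year_end (apply 5% annual interest)): balance=$1050.00 total_interest=$50.00
After 2 (month_end (apply 1% monthly interest)): balance=$1060.50 total_interest=$60.50
After 3 (month_end (apply 1% monthly interest)): balance=$1071.10 total_interest=$71.10
After 4 (month_end (apply 1% monthly interest)): balance=$1081.81 total_interest=$81.81
After 5 (deposit($200)): balance=$1281.81 total_interest=$81.81
After 6 (year_end (apply 5% annual interest)): balance=$1345.90 total_interest=$145.90
After 7 (withdraw($50)): balance=$1295.90 total_interest=$145.90

Answer: 1295.90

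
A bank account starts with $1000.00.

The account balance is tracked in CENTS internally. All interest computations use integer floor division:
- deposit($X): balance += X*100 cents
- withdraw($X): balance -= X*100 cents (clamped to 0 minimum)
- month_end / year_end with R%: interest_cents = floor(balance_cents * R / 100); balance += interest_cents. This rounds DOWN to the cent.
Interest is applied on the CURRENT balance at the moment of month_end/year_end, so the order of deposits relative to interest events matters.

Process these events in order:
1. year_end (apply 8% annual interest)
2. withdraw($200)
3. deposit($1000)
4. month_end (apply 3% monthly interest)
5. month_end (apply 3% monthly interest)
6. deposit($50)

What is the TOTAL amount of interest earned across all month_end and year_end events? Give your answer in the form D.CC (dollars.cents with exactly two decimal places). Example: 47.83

After 1 (year_end (apply 8% annual interest)): balance=$1080.00 total_interest=$80.00
After 2 (withdraw($200)): balance=$880.00 total_interest=$80.00
After 3 (deposit($1000)): balance=$1880.00 total_interest=$80.00
After 4 (month_end (apply 3% monthly interest)): balance=$1936.40 total_interest=$136.40
After 5 (month_end (apply 3% monthly interest)): balance=$1994.49 total_interest=$194.49
After 6 (deposit($50)): balance=$2044.49 total_interest=$194.49

Answer: 194.49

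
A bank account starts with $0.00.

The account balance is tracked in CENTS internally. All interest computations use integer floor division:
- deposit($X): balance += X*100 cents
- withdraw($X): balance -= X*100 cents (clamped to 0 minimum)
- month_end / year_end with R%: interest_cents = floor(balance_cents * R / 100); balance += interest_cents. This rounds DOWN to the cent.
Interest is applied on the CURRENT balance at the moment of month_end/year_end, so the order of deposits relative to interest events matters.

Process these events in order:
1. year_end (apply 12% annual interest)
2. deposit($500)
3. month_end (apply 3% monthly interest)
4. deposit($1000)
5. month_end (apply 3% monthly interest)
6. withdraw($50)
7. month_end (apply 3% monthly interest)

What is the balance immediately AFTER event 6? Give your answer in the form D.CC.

Answer: 1510.45

Derivation:
After 1 (year_end (apply 12% annual interest)): balance=$0.00 total_interest=$0.00
After 2 (deposit($500)): balance=$500.00 total_interest=$0.00
After 3 (month_end (apply 3% monthly interest)): balance=$515.00 total_interest=$15.00
After 4 (deposit($1000)): balance=$1515.00 total_interest=$15.00
After 5 (month_end (apply 3% monthly interest)): balance=$1560.45 total_interest=$60.45
After 6 (withdraw($50)): balance=$1510.45 total_interest=$60.45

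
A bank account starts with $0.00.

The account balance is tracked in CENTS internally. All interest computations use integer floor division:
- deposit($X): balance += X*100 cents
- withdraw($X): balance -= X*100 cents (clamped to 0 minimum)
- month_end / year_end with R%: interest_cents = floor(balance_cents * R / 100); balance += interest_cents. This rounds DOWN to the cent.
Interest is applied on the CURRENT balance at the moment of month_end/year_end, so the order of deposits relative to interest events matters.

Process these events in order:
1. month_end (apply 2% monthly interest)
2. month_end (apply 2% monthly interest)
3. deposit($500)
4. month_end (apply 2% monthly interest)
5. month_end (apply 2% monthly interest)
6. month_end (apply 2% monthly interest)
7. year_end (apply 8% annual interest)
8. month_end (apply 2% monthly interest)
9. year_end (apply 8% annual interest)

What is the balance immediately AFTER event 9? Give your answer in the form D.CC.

Answer: 631.26

Derivation:
After 1 (month_end (apply 2% monthly interest)): balance=$0.00 total_interest=$0.00
After 2 (month_end (apply 2% monthly interest)): balance=$0.00 total_interest=$0.00
After 3 (deposit($500)): balance=$500.00 total_interest=$0.00
After 4 (month_end (apply 2% monthly interest)): balance=$510.00 total_interest=$10.00
After 5 (month_end (apply 2% monthly interest)): balance=$520.20 total_interest=$20.20
After 6 (month_end (apply 2% monthly interest)): balance=$530.60 total_interest=$30.60
After 7 (year_end (apply 8% annual interest)): balance=$573.04 total_interest=$73.04
After 8 (month_end (apply 2% monthly interest)): balance=$584.50 total_interest=$84.50
After 9 (year_end (apply 8% annual interest)): balance=$631.26 total_interest=$131.26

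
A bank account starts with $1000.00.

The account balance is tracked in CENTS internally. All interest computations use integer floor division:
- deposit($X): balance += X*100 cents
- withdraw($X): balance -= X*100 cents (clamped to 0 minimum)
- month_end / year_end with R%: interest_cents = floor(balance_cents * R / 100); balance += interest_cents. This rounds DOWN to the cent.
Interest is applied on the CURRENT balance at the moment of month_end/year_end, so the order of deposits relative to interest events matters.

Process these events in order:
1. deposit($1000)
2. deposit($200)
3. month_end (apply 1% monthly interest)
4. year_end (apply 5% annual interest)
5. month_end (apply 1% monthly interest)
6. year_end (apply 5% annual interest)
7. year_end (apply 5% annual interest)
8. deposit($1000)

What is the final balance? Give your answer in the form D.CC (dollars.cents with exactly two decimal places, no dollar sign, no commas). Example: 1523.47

After 1 (deposit($1000)): balance=$2000.00 total_interest=$0.00
After 2 (deposit($200)): balance=$2200.00 total_interest=$0.00
After 3 (month_end (apply 1% monthly interest)): balance=$2222.00 total_interest=$22.00
After 4 (year_end (apply 5% annual interest)): balance=$2333.10 total_interest=$133.10
After 5 (month_end (apply 1% monthly interest)): balance=$2356.43 total_interest=$156.43
After 6 (year_end (apply 5% annual interest)): balance=$2474.25 total_interest=$274.25
After 7 (year_end (apply 5% annual interest)): balance=$2597.96 total_interest=$397.96
After 8 (deposit($1000)): balance=$3597.96 total_interest=$397.96

Answer: 3597.96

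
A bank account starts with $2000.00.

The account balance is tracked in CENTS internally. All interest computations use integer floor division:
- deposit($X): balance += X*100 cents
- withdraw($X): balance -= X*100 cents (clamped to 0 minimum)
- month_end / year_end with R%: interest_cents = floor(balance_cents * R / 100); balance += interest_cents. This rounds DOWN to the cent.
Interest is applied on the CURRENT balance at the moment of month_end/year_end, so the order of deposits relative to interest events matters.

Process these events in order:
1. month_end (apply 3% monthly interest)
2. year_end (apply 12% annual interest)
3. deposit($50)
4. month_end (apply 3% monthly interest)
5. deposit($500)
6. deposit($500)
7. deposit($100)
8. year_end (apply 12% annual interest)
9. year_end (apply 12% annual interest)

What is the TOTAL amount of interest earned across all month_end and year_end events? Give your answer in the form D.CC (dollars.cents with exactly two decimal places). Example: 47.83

Answer: 1275.40

Derivation:
After 1 (month_end (apply 3% monthly interest)): balance=$2060.00 total_interest=$60.00
After 2 (year_end (apply 12% annual interest)): balance=$2307.20 total_interest=$307.20
After 3 (deposit($50)): balance=$2357.20 total_interest=$307.20
After 4 (month_end (apply 3% monthly interest)): balance=$2427.91 total_interest=$377.91
After 5 (deposit($500)): balance=$2927.91 total_interest=$377.91
After 6 (deposit($500)): balance=$3427.91 total_interest=$377.91
After 7 (deposit($100)): balance=$3527.91 total_interest=$377.91
After 8 (year_end (apply 12% annual interest)): balance=$3951.25 total_interest=$801.25
After 9 (year_end (apply 12% annual interest)): balance=$4425.40 total_interest=$1275.40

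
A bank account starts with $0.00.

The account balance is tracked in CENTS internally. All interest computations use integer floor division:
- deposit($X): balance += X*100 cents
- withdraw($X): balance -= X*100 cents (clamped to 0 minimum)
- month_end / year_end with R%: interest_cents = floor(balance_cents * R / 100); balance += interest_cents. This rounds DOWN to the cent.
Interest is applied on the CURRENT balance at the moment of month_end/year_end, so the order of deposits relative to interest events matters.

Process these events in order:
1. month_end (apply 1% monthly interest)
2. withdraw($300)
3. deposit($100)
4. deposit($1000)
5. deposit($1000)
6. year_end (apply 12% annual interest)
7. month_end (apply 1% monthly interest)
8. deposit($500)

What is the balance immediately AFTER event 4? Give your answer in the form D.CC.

Answer: 1100.00

Derivation:
After 1 (month_end (apply 1% monthly interest)): balance=$0.00 total_interest=$0.00
After 2 (withdraw($300)): balance=$0.00 total_interest=$0.00
After 3 (deposit($100)): balance=$100.00 total_interest=$0.00
After 4 (deposit($1000)): balance=$1100.00 total_interest=$0.00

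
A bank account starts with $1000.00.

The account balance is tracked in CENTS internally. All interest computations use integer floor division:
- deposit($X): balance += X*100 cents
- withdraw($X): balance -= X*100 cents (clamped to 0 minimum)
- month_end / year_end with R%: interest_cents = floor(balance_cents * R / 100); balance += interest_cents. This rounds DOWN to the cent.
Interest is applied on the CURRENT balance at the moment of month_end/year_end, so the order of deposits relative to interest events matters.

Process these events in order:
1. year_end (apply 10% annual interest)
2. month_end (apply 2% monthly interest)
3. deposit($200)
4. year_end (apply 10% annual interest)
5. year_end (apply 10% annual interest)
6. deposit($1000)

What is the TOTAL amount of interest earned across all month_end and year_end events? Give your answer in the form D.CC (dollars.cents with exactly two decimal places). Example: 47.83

After 1 (year_end (apply 10% annual interest)): balance=$1100.00 total_interest=$100.00
After 2 (month_end (apply 2% monthly interest)): balance=$1122.00 total_interest=$122.00
After 3 (deposit($200)): balance=$1322.00 total_interest=$122.00
After 4 (year_end (apply 10% annual interest)): balance=$1454.20 total_interest=$254.20
After 5 (year_end (apply 10% annual interest)): balance=$1599.62 total_interest=$399.62
After 6 (deposit($1000)): balance=$2599.62 total_interest=$399.62

Answer: 399.62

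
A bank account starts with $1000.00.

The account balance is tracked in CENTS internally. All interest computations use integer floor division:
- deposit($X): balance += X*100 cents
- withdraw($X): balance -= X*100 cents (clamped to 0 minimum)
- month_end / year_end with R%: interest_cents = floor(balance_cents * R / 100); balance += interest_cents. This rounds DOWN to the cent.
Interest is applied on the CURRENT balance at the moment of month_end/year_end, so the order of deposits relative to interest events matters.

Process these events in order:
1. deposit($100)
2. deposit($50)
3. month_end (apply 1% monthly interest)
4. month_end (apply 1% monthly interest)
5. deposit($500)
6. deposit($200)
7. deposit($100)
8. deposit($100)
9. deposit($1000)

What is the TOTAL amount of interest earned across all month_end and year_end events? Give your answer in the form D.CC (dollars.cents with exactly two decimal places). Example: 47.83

Answer: 23.11

Derivation:
After 1 (deposit($100)): balance=$1100.00 total_interest=$0.00
After 2 (deposit($50)): balance=$1150.00 total_interest=$0.00
After 3 (month_end (apply 1% monthly interest)): balance=$1161.50 total_interest=$11.50
After 4 (month_end (apply 1% monthly interest)): balance=$1173.11 total_interest=$23.11
After 5 (deposit($500)): balance=$1673.11 total_interest=$23.11
After 6 (deposit($200)): balance=$1873.11 total_interest=$23.11
After 7 (deposit($100)): balance=$1973.11 total_interest=$23.11
After 8 (deposit($100)): balance=$2073.11 total_interest=$23.11
After 9 (deposit($1000)): balance=$3073.11 total_interest=$23.11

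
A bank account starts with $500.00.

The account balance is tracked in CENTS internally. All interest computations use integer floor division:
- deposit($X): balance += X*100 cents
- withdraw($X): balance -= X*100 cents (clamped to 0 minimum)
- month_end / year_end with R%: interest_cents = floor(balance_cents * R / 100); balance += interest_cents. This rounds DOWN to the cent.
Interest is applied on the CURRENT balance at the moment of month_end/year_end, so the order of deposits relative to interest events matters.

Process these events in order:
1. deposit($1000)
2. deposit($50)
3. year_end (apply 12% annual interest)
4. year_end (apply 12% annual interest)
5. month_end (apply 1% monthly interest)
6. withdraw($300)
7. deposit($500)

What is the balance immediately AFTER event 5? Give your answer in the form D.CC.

After 1 (deposit($1000)): balance=$1500.00 total_interest=$0.00
After 2 (deposit($50)): balance=$1550.00 total_interest=$0.00
After 3 (year_end (apply 12% annual interest)): balance=$1736.00 total_interest=$186.00
After 4 (year_end (apply 12% annual interest)): balance=$1944.32 total_interest=$394.32
After 5 (month_end (apply 1% monthly interest)): balance=$1963.76 total_interest=$413.76

Answer: 1963.76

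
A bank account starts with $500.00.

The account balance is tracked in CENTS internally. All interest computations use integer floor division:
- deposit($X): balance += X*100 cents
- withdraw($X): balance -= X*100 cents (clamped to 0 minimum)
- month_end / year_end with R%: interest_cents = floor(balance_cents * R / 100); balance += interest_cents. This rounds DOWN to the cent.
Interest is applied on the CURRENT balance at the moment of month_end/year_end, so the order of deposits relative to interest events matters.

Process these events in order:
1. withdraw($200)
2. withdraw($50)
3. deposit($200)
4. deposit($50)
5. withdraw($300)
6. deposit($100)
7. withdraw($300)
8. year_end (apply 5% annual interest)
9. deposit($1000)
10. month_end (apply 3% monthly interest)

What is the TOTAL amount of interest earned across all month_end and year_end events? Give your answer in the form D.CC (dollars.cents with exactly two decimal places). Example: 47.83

After 1 (withdraw($200)): balance=$300.00 total_interest=$0.00
After 2 (withdraw($50)): balance=$250.00 total_interest=$0.00
After 3 (deposit($200)): balance=$450.00 total_interest=$0.00
After 4 (deposit($50)): balance=$500.00 total_interest=$0.00
After 5 (withdraw($300)): balance=$200.00 total_interest=$0.00
After 6 (deposit($100)): balance=$300.00 total_interest=$0.00
After 7 (withdraw($300)): balance=$0.00 total_interest=$0.00
After 8 (year_end (apply 5% annual interest)): balance=$0.00 total_interest=$0.00
After 9 (deposit($1000)): balance=$1000.00 total_interest=$0.00
After 10 (month_end (apply 3% monthly interest)): balance=$1030.00 total_interest=$30.00

Answer: 30.00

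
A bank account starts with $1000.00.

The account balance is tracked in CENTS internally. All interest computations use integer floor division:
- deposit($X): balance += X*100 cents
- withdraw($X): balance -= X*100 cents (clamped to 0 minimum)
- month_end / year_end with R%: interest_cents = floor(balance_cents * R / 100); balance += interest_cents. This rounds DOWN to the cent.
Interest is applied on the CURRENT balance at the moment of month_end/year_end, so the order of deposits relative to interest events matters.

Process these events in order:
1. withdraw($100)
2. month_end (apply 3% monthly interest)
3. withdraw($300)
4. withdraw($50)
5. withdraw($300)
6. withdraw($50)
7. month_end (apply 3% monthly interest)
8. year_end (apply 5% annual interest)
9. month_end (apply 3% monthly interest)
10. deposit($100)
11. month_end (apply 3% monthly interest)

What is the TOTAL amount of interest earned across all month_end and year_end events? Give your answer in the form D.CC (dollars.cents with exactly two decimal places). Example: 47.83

After 1 (withdraw($100)): balance=$900.00 total_interest=$0.00
After 2 (month_end (apply 3% monthly interest)): balance=$927.00 total_interest=$27.00
After 3 (withdraw($300)): balance=$627.00 total_interest=$27.00
After 4 (withdraw($50)): balance=$577.00 total_interest=$27.00
After 5 (withdraw($300)): balance=$277.00 total_interest=$27.00
After 6 (withdraw($50)): balance=$227.00 total_interest=$27.00
After 7 (month_end (apply 3% monthly interest)): balance=$233.81 total_interest=$33.81
After 8 (year_end (apply 5% annual interest)): balance=$245.50 total_interest=$45.50
After 9 (month_end (apply 3% monthly interest)): balance=$252.86 total_interest=$52.86
After 10 (deposit($100)): balance=$352.86 total_interest=$52.86
After 11 (month_end (apply 3% monthly interest)): balance=$363.44 total_interest=$63.44

Answer: 63.44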